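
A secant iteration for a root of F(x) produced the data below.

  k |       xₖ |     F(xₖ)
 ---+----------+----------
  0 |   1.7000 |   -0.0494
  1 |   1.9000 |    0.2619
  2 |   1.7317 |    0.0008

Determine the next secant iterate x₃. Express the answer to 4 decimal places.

x₃ = 1.7317 − 0.0008·(1.7317 − 1.9000) / (0.0008 − 0.2619)
   = 1.7317 − (-0.000135)/(-0.261100) = 1.731184

1.7312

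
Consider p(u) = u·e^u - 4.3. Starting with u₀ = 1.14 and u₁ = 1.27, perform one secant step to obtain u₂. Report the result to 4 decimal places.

1.2398

p(1.14) = -0.735484, p(1.27) = 0.222283
u₂ = 1.270000 − 0.222283·(1.270000 − 1.140000) / (0.222283 − (-0.735484)) = 1.270000 − (0.028897)/(0.957767) = 1.239829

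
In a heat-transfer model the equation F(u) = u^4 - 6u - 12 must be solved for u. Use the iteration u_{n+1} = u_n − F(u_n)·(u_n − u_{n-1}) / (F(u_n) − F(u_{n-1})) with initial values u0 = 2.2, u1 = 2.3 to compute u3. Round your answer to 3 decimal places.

2.247

F(2.2) = -1.77440, F(2.3) = 2.18410
u2 = 2.30000 − 2.18410·(2.30000 − 2.20000) / (2.18410 − (-1.77440)) = 2.30000 − (0.21841)/(3.95850) = 2.24483
F(2.24483) = -0.07502
u3 = 2.24483 − (-0.07502)·(2.24483 − 2.30000) / (-0.07502 − 2.18410) = 2.24483 − (0.00414)/(-2.25912) = 2.24666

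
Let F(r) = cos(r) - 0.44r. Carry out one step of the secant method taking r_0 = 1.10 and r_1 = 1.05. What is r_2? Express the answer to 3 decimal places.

F(1.10) = -0.03040, F(1.05) = 0.03557
r_2 = 1.05000 − 0.03557·(1.05000 − 1.10000) / (0.03557 − (-0.03040)) = 1.05000 − (-0.00178)/(0.06597) = 1.07696

1.077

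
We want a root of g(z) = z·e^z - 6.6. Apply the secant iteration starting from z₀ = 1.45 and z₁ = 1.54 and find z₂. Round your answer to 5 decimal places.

g(1.45) = -0.4184840, g(1.54) = 0.5834690
z₂ = 1.5400000 − 0.5834690·(1.5400000 − 1.4500000) / (0.5834690 − (-0.4184840)) = 1.5400000 − (0.0525122)/(1.0019530) = 1.4875901

1.48759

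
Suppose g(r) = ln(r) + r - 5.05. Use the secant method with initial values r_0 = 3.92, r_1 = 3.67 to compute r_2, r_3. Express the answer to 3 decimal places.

g(3.92) = 0.23609, g(3.67) = -0.07981
r_2 = 3.67000 − (-0.07981)·(3.67000 − 3.92000) / (-0.07981 − 0.23609) = 3.67000 − (0.01995)/(-0.31590) = 3.73316
g(3.73316) = 0.00041
r_3 = 3.73316 − 0.00041·(3.73316 − 3.67000) / (0.00041 − (-0.07981)) = 3.73316 − (0.00003)/(0.08022) = 3.73283

3.733, 3.733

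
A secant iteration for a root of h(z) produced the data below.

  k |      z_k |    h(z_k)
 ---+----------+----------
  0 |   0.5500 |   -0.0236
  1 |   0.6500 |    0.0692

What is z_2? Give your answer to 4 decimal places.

z_2 = 0.6500 − 0.0692·(0.6500 − 0.5500) / (0.0692 − (-0.0236))
   = 0.6500 − (0.006920)/(0.092800) = 0.575431

0.5754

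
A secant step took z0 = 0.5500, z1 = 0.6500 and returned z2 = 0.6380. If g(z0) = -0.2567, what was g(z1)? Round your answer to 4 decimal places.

0.0350

The secant line through (0.5500, -0.2567) and (0.6500, g(z1)) crosses zero at z2 = 0.6380.
So (0.5500, -0.2567), (0.6500, g(z1)), (0.6380, 0) are collinear:
g(z1) = -0.2567 · (0.6500 − 0.6380) / (0.5500 − 0.6380) = -0.2567 · (0.012000)/(-0.088000) = 0.035005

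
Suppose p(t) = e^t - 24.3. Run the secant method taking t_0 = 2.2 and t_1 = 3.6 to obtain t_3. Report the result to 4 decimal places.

3.1482

p(2.2) = -15.274987, p(3.6) = 12.298234
t_2 = 3.600000 − 12.298234·(3.600000 − 2.200000) / (12.298234 − (-15.274987)) = 3.600000 − (17.217528)/(27.573221) = 2.975571
p(2.975571) = -4.699195
t_3 = 2.975571 − (-4.699195)·(2.975571 − 3.600000) / (-4.699195 − 12.298234) = 2.975571 − (2.934315)/(-16.997429) = 3.148204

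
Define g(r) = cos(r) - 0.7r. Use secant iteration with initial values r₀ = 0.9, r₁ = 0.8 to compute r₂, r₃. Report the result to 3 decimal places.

g(0.9) = -0.00839, g(0.8) = 0.13671
r₂ = 0.80000 − 0.13671·(0.80000 − 0.90000) / (0.13671 − (-0.00839)) = 0.80000 − (-0.01367)/(0.14510) = 0.89422
g(0.89422) = 0.00018
r₃ = 0.89422 − 0.00018·(0.89422 − 0.80000) / (0.00018 − 0.13671) = 0.89422 − (0.00002)/(-0.13653) = 0.89434

0.894, 0.894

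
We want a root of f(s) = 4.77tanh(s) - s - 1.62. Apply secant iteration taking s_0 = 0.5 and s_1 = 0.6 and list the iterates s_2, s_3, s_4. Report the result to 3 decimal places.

0.467, 0.470, 0.470

f(0.5) = 0.08430, f(0.6) = 0.34173
s_2 = 0.60000 − 0.34173·(0.60000 − 0.50000) / (0.34173 − 0.08430) = 0.60000 − (0.03417)/(0.25743) = 0.46725
f(0.46725) = -0.00764
s_3 = 0.46725 − (-0.00764)·(0.46725 − 0.60000) / (-0.00764 − 0.34173) = 0.46725 − (0.00101)/(-0.34937) = 0.47016
f(0.47016) = 0.00066
s_4 = 0.47016 − 0.00066·(0.47016 − 0.46725) / (0.00066 − (-0.00764)) = 0.47016 − (0.00000)/(0.00830) = 0.46993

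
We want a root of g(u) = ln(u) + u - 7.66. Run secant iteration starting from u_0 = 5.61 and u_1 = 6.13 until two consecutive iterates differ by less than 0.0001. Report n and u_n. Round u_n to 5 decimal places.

g(5.61) = -0.3254493, g(6.13) = 0.2831947
u_2 = 6.1300000 − 0.2831947·(0.5200000)/(0.6086440) = 5.8880503;  |Δ| = 0.2419497
g(5.8880503) = 0.0009752
u_3 = 5.8880503 − 0.0009752·(-0.2419497)/(-0.2822196) = 5.8872142;  |Δ| = 0.0008360
g(5.8872142) = -0.0000028
u_4 = 5.8872142 − (-0.0000028)·(-0.0008360)/(-0.0009780) = 5.8872167;  |Δ| = 0.0000024
|u_4 − u_3| = 0.0000024 < 0.0001

n = 4, u_n = 5.88722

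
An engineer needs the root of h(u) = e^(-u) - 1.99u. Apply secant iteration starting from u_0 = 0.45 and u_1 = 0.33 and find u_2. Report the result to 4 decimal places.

h(0.45) = -0.257872, h(0.33) = 0.062224
u_2 = 0.330000 − 0.062224·(0.330000 − 0.450000) / (0.062224 − (-0.257872)) = 0.330000 − (-0.007467)/(0.320096) = 0.353327

0.3533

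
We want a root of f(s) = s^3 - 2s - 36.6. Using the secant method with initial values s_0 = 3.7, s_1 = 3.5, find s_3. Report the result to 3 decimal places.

3.521

f(3.7) = 6.65300, f(3.5) = -0.72500
s_2 = 3.50000 − (-0.72500)·(3.50000 − 3.70000) / (-0.72500 − 6.65300) = 3.50000 − (0.14500)/(-7.37800) = 3.51965
f(3.51965) = -0.03799
s_3 = 3.51965 − (-0.03799)·(3.51965 − 3.50000) / (-0.03799 − (-0.72500)) = 3.51965 − (-0.00075)/(0.68701) = 3.52074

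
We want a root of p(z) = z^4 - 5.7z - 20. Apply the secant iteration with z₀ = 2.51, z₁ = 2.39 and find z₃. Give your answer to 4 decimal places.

2.4101

p(2.51) = 5.384260, p(2.39) = -0.994914
z₂ = 2.390000 − (-0.994914)·(2.390000 − 2.510000) / (-0.994914 − 5.384260) = 2.390000 − (0.119390)/(-6.379174) = 2.408716
p(2.408716) = -0.067513
z₃ = 2.408716 − (-0.067513)·(2.408716 − 2.390000) / (-0.067513 − (-0.994914)) = 2.408716 − (-0.001264)/(0.927401) = 2.410078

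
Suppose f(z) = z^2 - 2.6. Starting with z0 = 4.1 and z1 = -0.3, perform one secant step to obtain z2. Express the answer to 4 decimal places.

f(4.1) = 14.210000, f(-0.3) = -2.510000
z2 = -0.300000 − (-2.510000)·(-0.300000 − 4.100000) / (-2.510000 − 14.210000) = -0.300000 − (11.044000)/(-16.720000) = 0.360526

0.3605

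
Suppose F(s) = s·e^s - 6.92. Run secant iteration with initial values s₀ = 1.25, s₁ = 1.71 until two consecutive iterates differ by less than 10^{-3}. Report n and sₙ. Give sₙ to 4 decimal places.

F(1.25) = -2.557071, F(1.71) = 2.534524
s₂ = 1.710000 − 2.534524·(0.460000)/(5.091595) = 1.481019;  |Δ| = 0.228981
F(1.481019) = -0.407336
s₃ = 1.481019 − (-0.407336)·(-0.228981)/(-2.941860) = 1.512724;  |Δ| = 0.031705
F(1.512724) = -0.053630
s₄ = 1.512724 − (-0.053630)·(0.031705)/(0.353707) = 1.517531;  |Δ| = 0.004807
F(1.517531) = 0.001383
s₅ = 1.517531 − 0.001383·(0.004807)/(0.055013) = 1.517410;  |Δ| = 0.000121
|s₅ − s₄| = 0.000121 < 10^{-3}

n = 5, sₙ = 1.5174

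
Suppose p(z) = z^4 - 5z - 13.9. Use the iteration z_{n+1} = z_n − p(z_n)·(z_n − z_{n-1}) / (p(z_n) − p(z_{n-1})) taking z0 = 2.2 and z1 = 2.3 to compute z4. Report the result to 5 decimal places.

p(2.2) = -1.4744000, p(2.3) = 2.5841000
z2 = 2.3000000 − 2.5841000·(2.3000000 − 2.2000000) / (2.5841000 − (-1.4744000)) = 2.3000000 − (0.2584100)/(4.0585000) = 2.2363287
p(2.2363287) = -0.0699819
z3 = 2.2363287 − (-0.0699819)·(2.2363287 − 2.3000000) / (-0.0699819 − 2.5841000) = 2.2363287 − (0.0044558)/(-2.6540819) = 2.2380076
p(2.2380076) = -0.0031843
z4 = 2.2380076 − (-0.0031843)·(2.2380076 − 2.2363287) / (-0.0031843 − (-0.0699819)) = 2.2380076 − (-0.0000053)/(0.0667976) = 2.2380876

2.23809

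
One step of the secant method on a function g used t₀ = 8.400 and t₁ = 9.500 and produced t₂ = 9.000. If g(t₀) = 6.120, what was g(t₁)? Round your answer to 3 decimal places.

-5.100

The secant line through (8.400, 6.120) and (9.500, g(t₁)) crosses zero at t₂ = 9.000.
So (8.400, 6.120), (9.500, g(t₁)), (9.000, 0) are collinear:
g(t₁) = 6.120 · (9.500 − 9.000) / (8.400 − 9.000) = 6.120 · (0.50000)/(-0.60000) = -5.10000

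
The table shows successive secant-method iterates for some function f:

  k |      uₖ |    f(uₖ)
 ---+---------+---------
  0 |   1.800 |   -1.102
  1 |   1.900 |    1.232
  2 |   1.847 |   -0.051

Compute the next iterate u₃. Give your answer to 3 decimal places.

u₃ = 1.847 − (-0.051)·(1.847 − 1.900) / (-0.051 − 1.232)
   = 1.847 − (0.00270)/(-1.28300) = 1.84911

1.849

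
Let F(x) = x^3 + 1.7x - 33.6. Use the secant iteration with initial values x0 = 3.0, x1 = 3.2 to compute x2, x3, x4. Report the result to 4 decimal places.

3.0491, 3.0513, 3.0514

F(3.0) = -1.500000, F(3.2) = 4.608000
x2 = 3.200000 − 4.608000·(3.200000 − 3.000000) / (4.608000 − (-1.500000)) = 3.200000 − (0.921600)/(6.108000) = 3.049116
F(3.049116) = -0.068543
x3 = 3.049116 − (-0.068543)·(3.049116 − 3.200000) / (-0.068543 − 4.608000) = 3.049116 − (0.010342)/(-4.676543) = 3.051327
F(3.051327) = -0.003058
x4 = 3.051327 − (-0.003058)·(3.051327 − 3.049116) / (-0.003058 − (-0.068543)) = 3.051327 − (-0.000007)/(0.065486) = 3.051431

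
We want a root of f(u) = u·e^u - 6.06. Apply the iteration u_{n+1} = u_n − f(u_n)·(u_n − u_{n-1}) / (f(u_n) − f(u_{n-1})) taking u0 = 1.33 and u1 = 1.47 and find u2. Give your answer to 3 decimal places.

1.436

f(1.33) = -1.03121, f(1.47) = 0.33338
u2 = 1.47000 − 0.33338·(1.47000 − 1.33000) / (0.33338 − (-1.03121)) = 1.47000 − (0.04667)/(1.36459) = 1.43580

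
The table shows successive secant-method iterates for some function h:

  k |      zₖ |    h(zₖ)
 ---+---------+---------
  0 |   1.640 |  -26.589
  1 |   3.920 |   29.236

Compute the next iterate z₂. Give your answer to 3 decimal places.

z₂ = 3.920 − 29.236·(3.920 − 1.640) / (29.236 − (-26.589))
   = 3.920 − (66.65808)/(55.82500) = 2.72595

2.726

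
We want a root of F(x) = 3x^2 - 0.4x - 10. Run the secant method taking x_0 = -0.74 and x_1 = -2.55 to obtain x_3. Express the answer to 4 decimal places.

F(-0.74) = -8.061200, F(-2.55) = 10.527500
x_2 = -2.550000 − 10.527500·(-2.550000 − (-0.740000)) / (10.527500 − (-8.061200)) = -2.550000 − (-19.054775)/(18.588700) = -1.524927
F(-1.524927) = -2.413822
x_3 = -1.524927 − (-2.413822)·(-1.524927 − (-2.550000)) / (-2.413822 − 10.527500) = -1.524927 − (-2.474344)/(-12.941322) = -1.716124

-1.7161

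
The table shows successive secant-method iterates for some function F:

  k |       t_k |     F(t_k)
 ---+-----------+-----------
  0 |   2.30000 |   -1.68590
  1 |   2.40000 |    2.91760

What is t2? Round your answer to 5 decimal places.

t2 = 2.40000 − 2.91760·(2.40000 − 2.30000) / (2.91760 − (-1.68590))
   = 2.40000 − (0.2917600)/(4.6035000) = 2.3366221

2.33662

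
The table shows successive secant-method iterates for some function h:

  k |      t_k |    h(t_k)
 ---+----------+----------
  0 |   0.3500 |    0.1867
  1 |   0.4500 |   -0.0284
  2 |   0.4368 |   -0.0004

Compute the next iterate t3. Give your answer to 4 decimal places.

0.4366

t3 = 0.4368 − (-0.0004)·(0.4368 − 0.4500) / (-0.0004 − (-0.0284))
   = 0.4368 − (0.000005)/(0.028000) = 0.436611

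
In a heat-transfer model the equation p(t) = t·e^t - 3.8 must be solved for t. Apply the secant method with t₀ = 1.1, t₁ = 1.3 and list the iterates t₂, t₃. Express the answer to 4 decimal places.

p(1.1) = -0.495417, p(1.3) = 0.970086
t₂ = 1.300000 − 0.970086·(1.300000 − 1.100000) / (0.970086 − (-0.495417)) = 1.300000 − (0.194017)/(1.465503) = 1.167611
p(1.167611) = -0.046946
t₃ = 1.167611 − (-0.046946)·(1.167611 − 1.300000) / (-0.046946 − 0.970086) = 1.167611 − (0.006215)/(-1.017031) = 1.173722

1.1676, 1.1737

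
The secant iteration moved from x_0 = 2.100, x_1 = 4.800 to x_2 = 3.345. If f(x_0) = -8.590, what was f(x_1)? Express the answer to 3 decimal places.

The secant line through (2.100, -8.590) and (4.800, f(x_1)) crosses zero at x_2 = 3.345.
So (2.100, -8.590), (4.800, f(x_1)), (3.345, 0) are collinear:
f(x_1) = -8.590 · (4.800 − 3.345) / (2.100 − 3.345) = -8.590 · (1.45500)/(-1.24500) = 10.03892

10.039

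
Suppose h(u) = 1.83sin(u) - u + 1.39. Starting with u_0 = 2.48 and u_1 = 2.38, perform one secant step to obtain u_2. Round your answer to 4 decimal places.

h(2.48) = 0.034305, h(2.38) = 0.272837
u_2 = 2.380000 − 0.272837·(2.380000 − 2.480000) / (0.272837 − 0.034305) = 2.380000 − (-0.027284)/(0.238532) = 2.494382

2.4944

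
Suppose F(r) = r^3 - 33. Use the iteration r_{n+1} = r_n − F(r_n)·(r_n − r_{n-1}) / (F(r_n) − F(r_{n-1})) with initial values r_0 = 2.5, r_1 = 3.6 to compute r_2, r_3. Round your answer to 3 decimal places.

F(2.5) = -17.37500, F(3.6) = 13.65600
r_2 = 3.60000 − 13.65600·(3.60000 − 2.50000) / (13.65600 − (-17.37500)) = 3.60000 − (15.02160)/(31.03100) = 3.11592
F(3.11592) = -2.74777
r_3 = 3.11592 − (-2.74777)·(3.11592 − 3.60000) / (-2.74777 − 13.65600) = 3.11592 − (1.33015)/(-16.40377) = 3.19700

3.116, 3.197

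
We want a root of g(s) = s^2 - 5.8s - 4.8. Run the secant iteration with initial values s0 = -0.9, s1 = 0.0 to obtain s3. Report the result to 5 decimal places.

-0.73660

g(-0.9) = 1.2300000, g(0.0) = -4.8000000
s2 = 0.0000000 − (-4.8000000)·(0.0000000 − (-0.9000000)) / (-4.8000000 − 1.2300000) = 0.0000000 − (-4.3200000)/(-6.0300000) = -0.7164179
g(-0.7164179) = -0.1315215
s3 = -0.7164179 − (-0.1315215)·(-0.7164179 − 0.0000000) / (-0.1315215 − (-4.8000000)) = -0.7164179 − (0.0942244)/(4.6684785) = -0.7366010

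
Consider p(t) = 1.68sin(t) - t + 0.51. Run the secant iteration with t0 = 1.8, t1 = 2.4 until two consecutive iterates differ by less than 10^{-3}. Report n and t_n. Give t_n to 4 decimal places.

p(1.8) = 0.346064, p(2.4) = -0.755222
t2 = 2.400000 − (-0.755222)·(0.600000)/(-1.101286) = 1.988542;  |Δ| = 0.411458
p(1.988542) = 0.056988
t3 = 1.988542 − 0.056988·(-0.411458)/(0.812210) = 2.017411;  |Δ| = 0.028870
p(2.017411) = 0.007804
t4 = 2.017411 − 0.007804·(0.028870)/(-0.049184) = 2.021992;  |Δ| = 0.004581
p(2.021992) = -0.000117
t5 = 2.021992 − (-0.000117)·(0.004581)/(-0.007921) = 2.021925;  |Δ| = 0.000067
|t5 − t4| = 0.000067 < 10^{-3}

n = 5, t_n = 2.0219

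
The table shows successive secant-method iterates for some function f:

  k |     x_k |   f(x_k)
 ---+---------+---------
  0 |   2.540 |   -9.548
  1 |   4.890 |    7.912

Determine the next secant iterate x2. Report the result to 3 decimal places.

x2 = 4.890 − 7.912·(4.890 − 2.540) / (7.912 − (-9.548))
   = 4.890 − (18.59320)/(17.46000) = 3.82510

3.825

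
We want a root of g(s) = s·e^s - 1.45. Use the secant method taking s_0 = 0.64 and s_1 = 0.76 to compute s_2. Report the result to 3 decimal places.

g(0.64) = -0.23625, g(0.76) = 0.17509
s_2 = 0.76000 − 0.17509·(0.76000 − 0.64000) / (0.17509 − (-0.23625)) = 0.76000 − (0.02101)/(0.41134) = 0.70892

0.709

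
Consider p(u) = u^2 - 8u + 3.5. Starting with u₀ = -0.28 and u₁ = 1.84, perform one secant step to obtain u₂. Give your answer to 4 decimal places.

0.6235

p(-0.28) = 5.818400, p(1.84) = -7.834400
u₂ = 1.840000 − (-7.834400)·(1.840000 − (-0.280000)) / (-7.834400 − 5.818400) = 1.840000 − (-16.608928)/(-13.652800) = 0.623478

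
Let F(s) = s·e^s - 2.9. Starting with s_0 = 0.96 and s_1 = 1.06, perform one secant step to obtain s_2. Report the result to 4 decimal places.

1.0311

F(0.96) = -0.392771, F(1.06) = 0.159553
s_2 = 1.060000 − 0.159553·(1.060000 − 0.960000) / (0.159553 − (-0.392771)) = 1.060000 − (0.015955)/(0.552325) = 1.031112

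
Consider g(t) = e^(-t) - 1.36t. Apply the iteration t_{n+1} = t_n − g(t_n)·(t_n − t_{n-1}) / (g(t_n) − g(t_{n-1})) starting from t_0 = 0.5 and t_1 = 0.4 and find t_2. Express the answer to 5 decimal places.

g(0.5) = -0.0734693, g(0.4) = 0.1263200
t_2 = 0.4000000 − 0.1263200·(0.4000000 − 0.5000000) / (0.1263200 − (-0.0734693)) = 0.4000000 − (-0.0126320)/(0.1997894) = 0.4632266

0.46323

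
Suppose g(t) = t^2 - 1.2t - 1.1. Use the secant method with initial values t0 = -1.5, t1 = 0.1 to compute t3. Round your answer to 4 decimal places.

-0.7257

g(-1.5) = 2.950000, g(0.1) = -1.210000
t2 = 0.100000 − (-1.210000)·(0.100000 − (-1.500000)) / (-1.210000 − 2.950000) = 0.100000 − (-1.936000)/(-4.160000) = -0.365385
g(-0.365385) = -0.528033
t3 = -0.365385 − (-0.528033)·(-0.365385 − 0.100000) / (-0.528033 − (-1.210000)) = -0.365385 − (0.245738)/(0.681967) = -0.725722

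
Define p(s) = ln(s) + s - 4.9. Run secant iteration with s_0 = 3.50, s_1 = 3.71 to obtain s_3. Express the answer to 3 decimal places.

p(3.50) = -0.14724, p(3.71) = 0.12103
s_2 = 3.71000 − 0.12103·(3.71000 − 3.50000) / (0.12103 − (-0.14724)) = 3.71000 − (0.02542)/(0.26827) = 3.61526
p(3.61526) = 0.00042
s_3 = 3.61526 − 0.00042·(3.61526 − 3.71000) / (0.00042 − 0.12103) = 3.61526 − (-0.00004)/(-0.12061) = 3.61493

3.615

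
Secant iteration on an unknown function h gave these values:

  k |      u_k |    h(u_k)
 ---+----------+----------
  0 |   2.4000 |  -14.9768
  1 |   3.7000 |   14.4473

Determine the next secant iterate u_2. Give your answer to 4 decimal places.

3.0617

u_2 = 3.7000 − 14.4473·(3.7000 − 2.4000) / (14.4473 − (-14.9768))
   = 3.7000 − (18.781490)/(29.424100) = 3.061697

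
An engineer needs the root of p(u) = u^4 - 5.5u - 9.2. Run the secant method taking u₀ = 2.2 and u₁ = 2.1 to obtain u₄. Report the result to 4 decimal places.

2.1399

p(2.2) = 2.125600, p(2.1) = -1.301900
u₂ = 2.100000 − (-1.301900)·(2.100000 − 2.200000) / (-1.301900 − 2.125600) = 2.100000 − (0.130190)/(-3.427500) = 2.137984
p(2.137984) = -0.065096
u₃ = 2.137984 − (-0.065096)·(2.137984 − 2.100000) / (-0.065096 − (-1.301900)) = 2.137984 − (-0.002473)/(1.236804) = 2.139983
p(2.139983) = 0.002168
u₄ = 2.139983 − 0.002168·(2.139983 − 2.137984) / (0.002168 − (-0.065096)) = 2.139983 − (0.000004)/(0.067264) = 2.139919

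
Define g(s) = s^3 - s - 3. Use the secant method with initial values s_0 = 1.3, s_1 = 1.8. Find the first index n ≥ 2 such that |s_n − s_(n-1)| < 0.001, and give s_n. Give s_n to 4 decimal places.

g(1.3) = -2.103000, g(1.8) = 1.032000
s_2 = 1.800000 − 1.032000·(0.500000)/(3.135000) = 1.635407;  |Δ| = 0.164593
g(1.635407) = -0.261421
s_3 = 1.635407 − (-0.261421)·(-0.164593)/(-1.293421) = 1.668674;  |Δ| = 0.033267
g(1.668674) = -0.022299
s_4 = 1.668674 − (-0.022299)·(0.033267)/(0.239123) = 1.671776;  |Δ| = 0.003102
g(1.671776) = 0.000561
s_5 = 1.671776 − 0.000561·(0.003102)/(0.022860) = 1.671700;  |Δ| = 0.000076
|s_5 − s_4| = 0.000076 < 0.001

n = 5, s_n = 1.6717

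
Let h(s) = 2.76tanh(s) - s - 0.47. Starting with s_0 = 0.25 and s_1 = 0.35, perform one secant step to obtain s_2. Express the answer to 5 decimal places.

0.27888

h(0.25) = -0.0440245, h(0.35) = 0.1083965
s_2 = 0.3500000 − 0.1083965·(0.3500000 − 0.2500000) / (0.1083965 − (-0.0440245)) = 0.3500000 − (0.0108397)/(0.1524210) = 0.2788835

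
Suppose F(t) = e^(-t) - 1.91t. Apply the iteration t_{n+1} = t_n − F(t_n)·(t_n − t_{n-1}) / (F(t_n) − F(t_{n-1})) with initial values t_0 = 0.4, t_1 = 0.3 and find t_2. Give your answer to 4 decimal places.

0.3642

F(0.4) = -0.093680, F(0.3) = 0.167818
t_2 = 0.300000 − 0.167818·(0.300000 − 0.400000) / (0.167818 − (-0.093680)) = 0.300000 − (-0.016782)/(0.261498) = 0.364176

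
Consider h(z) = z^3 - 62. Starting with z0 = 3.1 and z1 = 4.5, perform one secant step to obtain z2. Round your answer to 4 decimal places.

3.8352

h(3.1) = -32.209000, h(4.5) = 29.125000
z2 = 4.500000 − 29.125000·(4.500000 − 3.100000) / (29.125000 − (-32.209000)) = 4.500000 − (40.775000)/(61.334000) = 3.835197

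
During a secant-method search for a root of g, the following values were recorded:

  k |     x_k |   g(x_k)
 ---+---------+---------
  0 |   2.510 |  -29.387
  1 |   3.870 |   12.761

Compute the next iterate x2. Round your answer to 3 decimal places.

x2 = 3.870 − 12.761·(3.870 − 2.510) / (12.761 − (-29.387))
   = 3.870 − (17.35496)/(42.14800) = 3.45824

3.458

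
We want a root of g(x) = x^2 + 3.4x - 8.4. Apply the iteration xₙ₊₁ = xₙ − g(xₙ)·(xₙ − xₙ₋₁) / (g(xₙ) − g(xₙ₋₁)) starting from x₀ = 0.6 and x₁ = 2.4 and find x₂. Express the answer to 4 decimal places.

1.5375

g(0.6) = -6.000000, g(2.4) = 5.520000
x₂ = 2.400000 − 5.520000·(2.400000 − 0.600000) / (5.520000 − (-6.000000)) = 2.400000 − (9.936000)/(11.520000) = 1.537500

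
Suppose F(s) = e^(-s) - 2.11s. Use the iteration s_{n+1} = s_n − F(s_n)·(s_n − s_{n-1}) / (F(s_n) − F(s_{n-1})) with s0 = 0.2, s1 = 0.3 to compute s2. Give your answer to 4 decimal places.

F(0.2) = 0.396731, F(0.3) = 0.107818
s2 = 0.300000 − 0.107818·(0.300000 − 0.200000) / (0.107818 − 0.396731) = 0.300000 − (0.010782)/(-0.288913) = 0.337319

0.3373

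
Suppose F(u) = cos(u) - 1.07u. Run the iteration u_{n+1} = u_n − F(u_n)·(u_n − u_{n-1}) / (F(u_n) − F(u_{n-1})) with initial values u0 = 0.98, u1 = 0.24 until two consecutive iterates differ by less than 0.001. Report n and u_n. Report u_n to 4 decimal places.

F(0.98) = -0.491577, F(0.24) = 0.714538
u2 = 0.240000 − 0.714538·(-0.740000)/(1.206115) = 0.678398;  |Δ| = 0.438398
F(0.678398) = 0.052694
u3 = 0.678398 − 0.052694·(0.438398)/(-0.661844) = 0.713301;  |Δ| = 0.034904
F(0.713301) = -0.007027
u4 = 0.713301 − (-0.007027)·(0.034904)/(-0.059721) = 0.709195;  |Δ| = 0.004107
F(0.709195) = 0.000048
u5 = 0.709195 − 0.000048·(-0.004107)/(0.007075) = 0.709223;  |Δ| = 0.000028
|u5 − u4| = 0.000028 < 0.001

n = 5, u_n = 0.7092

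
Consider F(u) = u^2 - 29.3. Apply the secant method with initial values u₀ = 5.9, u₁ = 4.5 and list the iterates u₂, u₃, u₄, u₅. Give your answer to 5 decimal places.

F(5.9) = 5.5100000, F(4.5) = -9.0500000
u₂ = 4.5000000 − (-9.0500000)·(4.5000000 − 5.9000000) / (-9.0500000 − 5.5100000) = 4.5000000 − (12.6700000)/(-14.5600000) = 5.3701923
F(5.3701923) = -0.4610346
u₃ = 5.3701923 − (-0.4610346)·(5.3701923 − 4.5000000) / (-0.4610346 − (-9.0500000)) = 5.3701923 − (-0.4011887)/(8.5889654) = 5.4169021
F(5.4169021) = 0.0428283
u₄ = 5.4169021 − 0.0428283·(5.4169021 − 5.3701923) / (0.0428283 − (-0.4610346)) = 5.4169021 − (0.0020005)/(0.5038629) = 5.4129318
F(5.4129318) = -0.0001697
u₅ = 5.4129318 − (-0.0001697)·(5.4129318 − 5.4169021) / (-0.0001697 − 0.0428283) = 5.4129318 − (0.0000007)/(-0.0429980) = 5.4129474

5.37019, 5.41690, 5.41293, 5.41295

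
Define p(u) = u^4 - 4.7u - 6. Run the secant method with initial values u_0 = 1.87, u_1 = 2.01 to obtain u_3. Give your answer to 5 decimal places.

1.97749

p(1.87) = -2.5606904, p(2.01) = 0.8754080
u_2 = 2.0100000 − 0.8754080·(2.0100000 − 1.8700000) / (0.8754080 − (-2.5606904)) = 2.0100000 − (0.1225571)/(3.4360984) = 1.9743325
p(1.9743325) = -0.0850465
u_3 = 1.9743325 − (-0.0850465)·(1.9743325 − 2.0100000) / (-0.0850465 − 0.8754080) = 1.9743325 − (0.0030334)/(-0.9604545) = 1.9774908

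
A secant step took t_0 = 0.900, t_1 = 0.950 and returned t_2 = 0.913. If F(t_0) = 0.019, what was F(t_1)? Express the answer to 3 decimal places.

-0.054

The secant line through (0.900, 0.019) and (0.950, F(t_1)) crosses zero at t_2 = 0.913.
So (0.900, 0.019), (0.950, F(t_1)), (0.913, 0) are collinear:
F(t_1) = 0.019 · (0.950 − 0.913) / (0.900 − 0.913) = 0.019 · (0.03700)/(-0.01300) = -0.05408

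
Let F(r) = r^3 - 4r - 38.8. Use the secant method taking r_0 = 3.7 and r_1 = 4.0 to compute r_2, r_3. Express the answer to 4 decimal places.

3.7728, 3.7774

F(3.7) = -2.947000, F(4.0) = 9.200000
r_2 = 4.000000 − 9.200000·(4.000000 − 3.700000) / (9.200000 − (-2.947000)) = 4.000000 − (2.760000)/(12.147000) = 3.772783
F(3.772783) = -0.189732
r_3 = 3.772783 − (-0.189732)·(3.772783 − 4.000000) / (-0.189732 − 9.200000) = 3.772783 − (0.043110)/(-9.389732) = 3.777375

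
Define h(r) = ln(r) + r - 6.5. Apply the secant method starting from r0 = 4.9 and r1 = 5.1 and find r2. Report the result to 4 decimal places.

h(4.9) = -0.010765, h(5.1) = 0.229241
r2 = 5.100000 − 0.229241·(5.100000 − 4.900000) / (0.229241 − (-0.010765)) = 5.100000 − (0.045848)/(0.240005) = 4.908970

4.9090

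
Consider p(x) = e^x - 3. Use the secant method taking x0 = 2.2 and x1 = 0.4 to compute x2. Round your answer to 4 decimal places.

0.7604

p(2.2) = 6.025013, p(0.4) = -1.508175
x2 = 0.400000 − (-1.508175)·(0.400000 − 2.200000) / (-1.508175 − 6.025013) = 0.400000 − (2.714716)/(-7.533189) = 0.760367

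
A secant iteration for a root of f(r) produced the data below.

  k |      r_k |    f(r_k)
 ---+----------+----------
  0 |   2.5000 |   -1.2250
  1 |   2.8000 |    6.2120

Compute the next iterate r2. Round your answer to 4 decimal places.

2.5494

r2 = 2.8000 − 6.2120·(2.8000 − 2.5000) / (6.2120 − (-1.2250))
   = 2.8000 − (1.863600)/(7.437000) = 2.549415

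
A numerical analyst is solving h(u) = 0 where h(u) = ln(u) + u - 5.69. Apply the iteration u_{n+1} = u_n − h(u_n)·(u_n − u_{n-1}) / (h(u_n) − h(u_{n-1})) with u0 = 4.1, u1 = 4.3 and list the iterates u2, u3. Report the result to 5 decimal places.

h(4.1) = -0.1790130, h(4.3) = 0.0686150
u2 = 4.3000000 − 0.0686150·(4.3000000 − 4.1000000) / (0.0686150 − (-0.1790130)) = 4.3000000 − (0.0137230)/(0.2476280) = 4.2445822
h(4.2445822) = 0.0002256
u3 = 4.2445822 − 0.0002256·(4.2445822 − 4.3000000) / (0.0002256 − 0.0686150) = 4.2445822 − (-0.0000125)/(-0.0683894) = 4.2443994

4.24458, 4.24440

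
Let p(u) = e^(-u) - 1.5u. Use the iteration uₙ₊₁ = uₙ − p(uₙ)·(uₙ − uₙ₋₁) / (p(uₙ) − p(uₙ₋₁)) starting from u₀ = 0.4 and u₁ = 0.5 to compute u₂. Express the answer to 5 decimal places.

0.43289

p(0.4) = 0.0703200, p(0.5) = -0.1434693
u₂ = 0.5000000 − (-0.1434693)·(0.5000000 − 0.4000000) / (-0.1434693 − 0.0703200) = 0.5000000 − (-0.0143469)/(-0.2137894) = 0.4328922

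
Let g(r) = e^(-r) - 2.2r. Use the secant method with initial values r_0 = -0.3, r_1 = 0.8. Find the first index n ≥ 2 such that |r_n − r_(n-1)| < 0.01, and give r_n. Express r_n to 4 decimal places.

n = 4, r_n = 0.3276

g(-0.3) = 2.009859, g(0.8) = -1.310671
r_2 = 0.800000 − (-1.310671)·(1.100000)/(-3.320530) = 0.365811;  |Δ| = 0.434189
g(0.365811) = -0.111150
r_3 = 0.365811 − (-0.111150)·(-0.434189)/(1.199521) = 0.325578;  |Δ| = 0.040233
g(0.325578) = 0.005838
r_4 = 0.325578 − 0.005838·(-0.040233)/(0.116988) = 0.327586;  |Δ| = 0.002008
|r_4 − r_3| = 0.002008 < 0.01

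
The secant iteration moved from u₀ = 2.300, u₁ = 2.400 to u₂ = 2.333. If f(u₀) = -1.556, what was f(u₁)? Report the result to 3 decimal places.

3.159

The secant line through (2.300, -1.556) and (2.400, f(u₁)) crosses zero at u₂ = 2.333.
So (2.300, -1.556), (2.400, f(u₁)), (2.333, 0) are collinear:
f(u₁) = -1.556 · (2.400 − 2.333) / (2.300 − 2.333) = -1.556 · (0.06700)/(-0.03300) = 3.15915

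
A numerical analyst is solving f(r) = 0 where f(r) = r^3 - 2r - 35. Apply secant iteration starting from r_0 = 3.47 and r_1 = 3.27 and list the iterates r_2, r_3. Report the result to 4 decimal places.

3.4749, 3.4746

f(3.47) = -0.158077, f(3.27) = -6.574217
r_2 = 3.270000 − (-6.574217)·(3.270000 − 3.470000) / (-6.574217 − (-0.158077)) = 3.270000 − (1.314843)/(-6.416140) = 3.474927
f(3.474927) = 0.010315
r_3 = 3.474927 − 0.010315·(3.474927 − 3.270000) / (0.010315 − (-6.574217)) = 3.474927 − (0.002114)/(6.584532) = 3.474606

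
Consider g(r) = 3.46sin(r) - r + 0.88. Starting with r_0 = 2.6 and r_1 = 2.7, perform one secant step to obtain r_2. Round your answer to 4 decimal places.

2.6157

g(2.6) = 0.063635, g(2.7) = -0.341266
r_2 = 2.700000 − (-0.341266)·(2.700000 − 2.600000) / (-0.341266 − 0.063635) = 2.700000 − (-0.034127)/(-0.404900) = 2.615716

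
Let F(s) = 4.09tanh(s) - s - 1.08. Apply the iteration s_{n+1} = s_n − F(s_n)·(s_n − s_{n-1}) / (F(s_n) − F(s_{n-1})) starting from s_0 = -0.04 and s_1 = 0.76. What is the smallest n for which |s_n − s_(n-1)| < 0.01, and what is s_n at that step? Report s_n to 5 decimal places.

n = 5, s_n = 0.37085

F(-0.04) = -1.2035128, F(0.76) = 0.7820048
s_2 = 0.7600000 − 0.7820048·(0.8000000)/(1.9855176) = 0.4449165;  |Δ| = 0.3150835
F(0.4449165) = 0.1835232
s_3 = 0.4449165 − 0.1835232·(-0.3150835)/(-0.5984816) = 0.3482968;  |Δ| = 0.0966197
F(0.3482968) = -0.0587023
s_4 = 0.3482968 − (-0.0587023)·(-0.0966197)/(-0.2422255) = 0.3717122;  |Δ| = 0.0234154
F(0.3717122) = 0.0022354
s_5 = 0.3717122 − 0.0022354·(0.0234154)/(0.0609378) = 0.3708532;  |Δ| = 0.0008590
|s_5 − s_4| = 0.0008590 < 0.01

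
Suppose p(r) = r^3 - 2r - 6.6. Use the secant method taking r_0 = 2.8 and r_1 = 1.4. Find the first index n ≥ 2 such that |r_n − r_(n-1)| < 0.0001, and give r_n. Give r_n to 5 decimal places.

p(2.8) = 9.7520000, p(1.4) = -6.6560000
r_2 = 1.4000000 − (-6.6560000)·(-1.4000000)/(-16.4080000) = 1.9679181;  |Δ| = 0.5679181
p(1.9679181) = -2.9146766
r_3 = 1.9679181 − (-2.9146766)·(0.5679181)/(3.7413234) = 2.4103545;  |Δ| = 0.4424364
p(2.4103545) = 2.5829894
r_4 = 2.4103545 − 2.5829894·(0.4424364)/(5.4976661) = 2.2024829;  |Δ| = 0.2078716
p(2.2024829) = -0.3208734
r_5 = 2.2024829 − (-0.3208734)·(-0.2078716)/(-2.9038628) = 2.2254525;  |Δ| = 0.0229696
p(2.2254525) = -0.0290430
r_6 = 2.2254525 − (-0.0290430)·(0.0229696)/(0.2918304) = 2.2277384;  |Δ| = 0.0022859
p(2.2277384) = 0.0003842
r_7 = 2.2277384 − 0.0003842·(0.0022859)/(0.0294273) = 2.2277085;  |Δ| = 0.0000298
|r_7 − r_6| = 0.0000298 < 0.0001

n = 7, r_n = 2.22771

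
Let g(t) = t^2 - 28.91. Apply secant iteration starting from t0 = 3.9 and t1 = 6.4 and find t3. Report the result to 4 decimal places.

5.3639

g(3.9) = -13.700000, g(6.4) = 12.050000
t2 = 6.400000 − 12.050000·(6.400000 − 3.900000) / (12.050000 − (-13.700000)) = 6.400000 − (30.125000)/(25.750000) = 5.230097
g(5.230097) = -1.556084
t3 = 5.230097 − (-1.556084)·(5.230097 − 6.400000) / (-1.556084 − 12.050000) = 5.230097 − (1.820468)/(-13.606084) = 5.363895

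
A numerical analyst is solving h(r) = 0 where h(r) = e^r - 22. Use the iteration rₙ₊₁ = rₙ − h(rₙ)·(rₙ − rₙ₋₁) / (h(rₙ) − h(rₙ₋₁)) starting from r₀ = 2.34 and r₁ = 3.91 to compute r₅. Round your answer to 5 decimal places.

3.09016

h(2.34) = -11.6187634, h(3.91) = 27.8989520
r₂ = 3.9100000 − 27.8989520·(3.9100000 − 2.3400000) / (27.8989520 − (-11.6187634)) = 3.9100000 − (43.8013546)/(39.5177154) = 2.8016021
h(2.8016021) = -5.5289869
r₃ = 2.8016021 − (-5.5289869)·(2.8016021 − 3.9100000) / (-5.5289869 − 27.8989520) = 2.8016021 − (6.1283177)/(-33.4279389) = 2.9849313
h(2.9849313) = -2.2148577
r₄ = 2.9849313 − (-2.2148577)·(2.9849313 − 2.8016021) / (-2.2148577 − (-5.5289869)) = 2.9849313 − (-0.4060481)/(3.3141292) = 3.1074516
h(3.1074516) = 0.3639787
r₅ = 3.1074516 − 0.3639787·(3.1074516 − 2.9849313) / (0.3639787 − (-2.2148577)) = 3.1074516 − (0.0445948)/(2.5788364) = 3.0901590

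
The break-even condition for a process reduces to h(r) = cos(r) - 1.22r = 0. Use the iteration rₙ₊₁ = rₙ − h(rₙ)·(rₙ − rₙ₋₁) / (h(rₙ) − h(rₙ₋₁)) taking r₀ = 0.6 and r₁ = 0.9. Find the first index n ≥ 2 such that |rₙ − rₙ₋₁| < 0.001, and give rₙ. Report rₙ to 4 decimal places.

n = 4, rₙ = 0.6517

h(0.6) = 0.093336, h(0.9) = -0.476390
r₂ = 0.900000 − (-0.476390)·(0.300000)/(-0.569726) = 0.649148;  |Δ| = 0.250852
h(0.649148) = 0.004639
r₃ = 0.649148 − 0.004639·(-0.250852)/(0.481029) = 0.651567;  |Δ| = 0.002419
h(0.651567) = 0.000223
r₄ = 0.651567 − 0.000223·(0.002419)/(-0.004416) = 0.651689;  |Δ| = 0.000122
|r₄ − r₃| = 0.000122 < 0.001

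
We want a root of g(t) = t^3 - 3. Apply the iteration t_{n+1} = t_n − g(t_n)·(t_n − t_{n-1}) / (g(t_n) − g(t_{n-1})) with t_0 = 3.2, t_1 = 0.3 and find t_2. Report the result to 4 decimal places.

g(3.2) = 29.768000, g(0.3) = -2.973000
t_2 = 0.300000 − (-2.973000)·(0.300000 − 3.200000) / (-2.973000 − 29.768000) = 0.300000 − (8.621700)/(-32.741000) = 0.563330

0.5633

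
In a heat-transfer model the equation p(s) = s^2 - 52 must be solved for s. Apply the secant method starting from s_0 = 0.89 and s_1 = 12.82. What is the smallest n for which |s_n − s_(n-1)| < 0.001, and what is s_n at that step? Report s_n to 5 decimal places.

n = 7, s_n = 7.21110

p(0.89) = -51.2079000, p(12.82) = 112.3524000
s_2 = 12.8200000 − 112.3524000·(11.9300000)/(163.5603000) = 4.6250766;  |Δ| = 8.1949234
p(4.6250766) = -30.6086666
s_3 = 4.6250766 − (-30.6086666)·(-8.1949234)/(-142.9610666) = 6.3796499;  |Δ| = 1.7545734
p(6.3796499) = -11.3000666
s_4 = 6.3796499 − (-11.3000666)·(1.7545734)/(19.3086000) = 7.4064875;  |Δ| = 1.0268376
p(7.4064875) = 2.8560572
s_5 = 7.4064875 − 2.8560572·(1.0268376)/(14.1561238) = 7.1993187;  |Δ| = 0.2071688
p(7.1993187) = -0.1698098
s_6 = 7.1993187 − (-0.1698098)·(-0.2071688)/(-3.0258670) = 7.2109449;  |Δ| = 0.0116262
p(7.2109449) = -0.0022734
s_7 = 7.2109449 − (-0.0022734)·(0.0116262)/(0.1675364) = 7.2111027;  |Δ| = 0.0001578
|s_7 − s_6| = 0.0001578 < 0.001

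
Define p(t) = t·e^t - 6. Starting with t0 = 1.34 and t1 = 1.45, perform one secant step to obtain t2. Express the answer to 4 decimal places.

p(1.34) = -0.882482, p(1.45) = 0.181516
t2 = 1.450000 − 0.181516·(1.450000 − 1.340000) / (0.181516 − (-0.882482)) = 1.450000 − (0.019967)/(1.063998) = 1.431234

1.4312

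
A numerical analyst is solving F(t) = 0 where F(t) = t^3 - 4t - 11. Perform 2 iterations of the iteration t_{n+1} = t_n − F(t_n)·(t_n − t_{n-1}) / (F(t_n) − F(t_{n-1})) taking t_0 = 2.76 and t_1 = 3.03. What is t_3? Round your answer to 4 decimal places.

F(2.76) = -1.015424, F(3.03) = 4.698127
t_2 = 3.030000 − 4.698127·(3.030000 − 2.760000) / (4.698127 − (-1.015424)) = 3.030000 − (1.268494)/(5.713551) = 2.807985
F(2.807985) = -0.091598
t_3 = 2.807985 − (-0.091598)·(2.807985 − 3.030000) / (-0.091598 − 4.698127) = 2.807985 − (0.020336)/(-4.789725) = 2.812231

2.8122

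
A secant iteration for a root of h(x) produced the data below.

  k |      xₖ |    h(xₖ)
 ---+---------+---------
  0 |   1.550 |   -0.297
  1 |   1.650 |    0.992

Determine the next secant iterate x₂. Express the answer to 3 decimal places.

1.573

x₂ = 1.650 − 0.992·(1.650 − 1.550) / (0.992 − (-0.297))
   = 1.650 − (0.09920)/(1.28900) = 1.57304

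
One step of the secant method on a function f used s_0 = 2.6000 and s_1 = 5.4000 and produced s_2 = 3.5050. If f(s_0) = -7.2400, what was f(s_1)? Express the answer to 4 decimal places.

The secant line through (2.6000, -7.2400) and (5.4000, f(s_1)) crosses zero at s_2 = 3.5050.
So (2.6000, -7.2400), (5.4000, f(s_1)), (3.5050, 0) are collinear:
f(s_1) = -7.2400 · (5.4000 − 3.5050) / (2.6000 − 3.5050) = -7.2400 · (1.895000)/(-0.905000) = 15.160000

15.1600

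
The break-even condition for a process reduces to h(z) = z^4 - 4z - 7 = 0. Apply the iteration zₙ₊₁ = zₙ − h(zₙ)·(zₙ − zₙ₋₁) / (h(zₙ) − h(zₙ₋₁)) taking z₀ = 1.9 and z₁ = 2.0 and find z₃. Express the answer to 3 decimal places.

1.963

h(1.9) = -1.56790, h(2.0) = 1.00000
z₂ = 2.00000 − 1.00000·(2.00000 − 1.90000) / (1.00000 − (-1.56790)) = 2.00000 − (0.10000)/(2.56790) = 1.96106
h(1.96106) = -0.05446
z₃ = 1.96106 − (-0.05446)·(1.96106 − 2.00000) / (-0.05446 − 1.00000) = 1.96106 − (0.00212)/(-1.05446) = 1.96307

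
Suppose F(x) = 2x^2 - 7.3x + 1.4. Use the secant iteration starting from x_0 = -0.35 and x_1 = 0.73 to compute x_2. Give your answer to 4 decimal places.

0.2922

F(-0.35) = 4.200000, F(0.73) = -2.863200
x_2 = 0.730000 − (-2.863200)·(0.730000 − (-0.350000)) / (-2.863200 − 4.200000) = 0.730000 − (-3.092256)/(-7.063200) = 0.292202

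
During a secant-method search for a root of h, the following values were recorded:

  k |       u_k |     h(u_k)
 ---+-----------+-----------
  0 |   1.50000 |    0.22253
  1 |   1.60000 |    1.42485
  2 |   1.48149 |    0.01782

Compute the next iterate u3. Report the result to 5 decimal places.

u3 = 1.48149 − 0.01782·(1.48149 − 1.60000) / (0.01782 − 1.42485)
   = 1.48149 − (-0.0021118)/(-1.4070300) = 1.4799891

1.47999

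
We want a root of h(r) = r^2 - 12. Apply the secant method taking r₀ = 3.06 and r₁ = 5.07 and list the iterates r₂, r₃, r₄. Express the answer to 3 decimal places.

3.384, 3.449, 3.464

h(3.06) = -2.63640, h(5.07) = 13.70490
r₂ = 5.07000 − 13.70490·(5.07000 − 3.06000) / (13.70490 − (-2.63640)) = 5.07000 − (27.54685)/(16.34130) = 3.38428
h(3.38428) = -0.54665
r₃ = 3.38428 − (-0.54665)·(3.38428 − 5.07000) / (-0.54665 − 13.70490) = 3.38428 − (0.92149)/(-14.25155) = 3.44894
h(3.44894) = -0.10482
r₄ = 3.44894 − (-0.10482)·(3.44894 − 3.38428) / (-0.10482 − (-0.54665)) = 3.44894 − (-0.00678)/(0.44183) = 3.46428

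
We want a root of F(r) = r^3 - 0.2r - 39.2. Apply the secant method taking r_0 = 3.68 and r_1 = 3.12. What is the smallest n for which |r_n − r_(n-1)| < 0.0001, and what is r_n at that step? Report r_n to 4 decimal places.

n = 5, r_n = 3.4166

F(3.68) = 9.900032, F(3.12) = -9.452672
r_2 = 3.120000 − (-9.452672)·(-0.560000)/(-19.352704) = 3.393527;  |Δ| = 0.273527
F(3.393527) = -0.798746
r_3 = 3.393527 − (-0.798746)·(0.273527)/(8.653926) = 3.418774;  |Δ| = 0.025246
F(3.418774) = 0.074918
r_4 = 3.418774 − 0.074918·(0.025246)/(0.873664) = 3.416609;  |Δ| = 0.002165
F(3.416609) = -0.000511
r_5 = 3.416609 − (-0.000511)·(-0.002165)/(-0.075430) = 3.416623;  |Δ| = 0.000015
|r_5 − r_4| = 0.000015 < 0.0001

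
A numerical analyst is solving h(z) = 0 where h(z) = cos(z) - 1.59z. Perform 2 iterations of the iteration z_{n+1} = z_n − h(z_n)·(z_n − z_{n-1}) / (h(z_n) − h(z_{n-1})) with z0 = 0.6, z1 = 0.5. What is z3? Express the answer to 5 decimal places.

0.53958

h(0.6) = -0.1286644, h(0.5) = 0.0825826
z2 = 0.5000000 − 0.0825826·(0.5000000 − 0.6000000) / (0.0825826 − (-0.1286644)) = 0.5000000 − (-0.0082583)/(0.2112469) = 0.5390929
h(0.5390929) = 0.0010170
z3 = 0.5390929 − 0.0010170·(0.5390929 − 0.5000000) / (0.0010170 − 0.0825826) = 0.5390929 − (0.0000398)/(-0.0815656) = 0.5395803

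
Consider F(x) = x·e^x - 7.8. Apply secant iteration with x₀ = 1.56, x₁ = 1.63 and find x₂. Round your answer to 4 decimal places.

1.5894

F(1.56) = -0.376239, F(1.63) = 0.519316
x₂ = 1.630000 − 0.519316·(1.630000 − 1.560000) / (0.519316 − (-0.376239)) = 1.630000 − (0.036352)/(0.895555) = 1.589408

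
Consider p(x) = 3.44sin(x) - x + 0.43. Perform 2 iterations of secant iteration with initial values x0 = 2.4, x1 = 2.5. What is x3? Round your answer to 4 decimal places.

p(2.4) = 0.353593, p(2.5) = -0.011256
x2 = 2.500000 − (-0.011256)·(2.500000 − 2.400000) / (-0.011256 − 0.353593) = 2.500000 − (-0.001126)/(-0.364849) = 2.496915
p(2.496915) = 0.000322
x3 = 2.496915 − 0.000322·(2.496915 − 2.500000) / (0.000322 − (-0.011256)) = 2.496915 − (-0.000001)/(0.011577) = 2.497001

2.4970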